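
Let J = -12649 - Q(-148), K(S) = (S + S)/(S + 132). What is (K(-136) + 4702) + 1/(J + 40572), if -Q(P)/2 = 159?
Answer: 134709571/28241 ≈ 4770.0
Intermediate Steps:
Q(P) = -318 (Q(P) = -2*159 = -318)
K(S) = 2*S/(132 + S) (K(S) = (2*S)/(132 + S) = 2*S/(132 + S))
J = -12331 (J = -12649 - 1*(-318) = -12649 + 318 = -12331)
(K(-136) + 4702) + 1/(J + 40572) = (2*(-136)/(132 - 136) + 4702) + 1/(-12331 + 40572) = (2*(-136)/(-4) + 4702) + 1/28241 = (2*(-136)*(-1/4) + 4702) + 1/28241 = (68 + 4702) + 1/28241 = 4770 + 1/28241 = 134709571/28241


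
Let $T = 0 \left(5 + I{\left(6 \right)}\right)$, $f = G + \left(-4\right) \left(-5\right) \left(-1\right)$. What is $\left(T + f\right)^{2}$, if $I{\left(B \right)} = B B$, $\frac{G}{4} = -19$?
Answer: $9216$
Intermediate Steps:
$G = -76$ ($G = 4 \left(-19\right) = -76$)
$I{\left(B \right)} = B^{2}$
$f = -96$ ($f = -76 + \left(-4\right) \left(-5\right) \left(-1\right) = -76 + 20 \left(-1\right) = -76 - 20 = -96$)
$T = 0$ ($T = 0 \left(5 + 6^{2}\right) = 0 \left(5 + 36\right) = 0 \cdot 41 = 0$)
$\left(T + f\right)^{2} = \left(0 - 96\right)^{2} = \left(-96\right)^{2} = 9216$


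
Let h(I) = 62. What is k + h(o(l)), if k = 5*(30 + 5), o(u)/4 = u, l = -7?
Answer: 237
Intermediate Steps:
o(u) = 4*u
k = 175 (k = 5*35 = 175)
k + h(o(l)) = 175 + 62 = 237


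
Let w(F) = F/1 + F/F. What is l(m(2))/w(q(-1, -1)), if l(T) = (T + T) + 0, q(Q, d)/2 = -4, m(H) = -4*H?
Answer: 16/7 ≈ 2.2857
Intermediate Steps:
q(Q, d) = -8 (q(Q, d) = 2*(-4) = -8)
w(F) = 1 + F (w(F) = F*1 + 1 = F + 1 = 1 + F)
l(T) = 2*T (l(T) = 2*T + 0 = 2*T)
l(m(2))/w(q(-1, -1)) = (2*(-4*2))/(1 - 8) = (2*(-8))/(-7) = -16*(-1/7) = 16/7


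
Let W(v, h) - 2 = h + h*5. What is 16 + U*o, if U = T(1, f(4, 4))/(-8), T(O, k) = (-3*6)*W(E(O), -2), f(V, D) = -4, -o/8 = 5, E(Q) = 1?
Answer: 916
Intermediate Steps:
W(v, h) = 2 + 6*h (W(v, h) = 2 + (h + h*5) = 2 + (h + 5*h) = 2 + 6*h)
o = -40 (o = -8*5 = -40)
T(O, k) = 180 (T(O, k) = (-3*6)*(2 + 6*(-2)) = -18*(2 - 12) = -18*(-10) = 180)
U = -45/2 (U = 180/(-8) = 180*(-1/8) = -45/2 ≈ -22.500)
16 + U*o = 16 - 45/2*(-40) = 16 + 900 = 916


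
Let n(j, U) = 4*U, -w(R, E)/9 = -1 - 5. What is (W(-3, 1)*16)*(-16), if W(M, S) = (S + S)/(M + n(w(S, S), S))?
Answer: -512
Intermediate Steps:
w(R, E) = 54 (w(R, E) = -9*(-1 - 5) = -9*(-6) = 54)
W(M, S) = 2*S/(M + 4*S) (W(M, S) = (S + S)/(M + 4*S) = (2*S)/(M + 4*S) = 2*S/(M + 4*S))
(W(-3, 1)*16)*(-16) = ((2*1/(-3 + 4*1))*16)*(-16) = ((2*1/(-3 + 4))*16)*(-16) = ((2*1/1)*16)*(-16) = ((2*1*1)*16)*(-16) = (2*16)*(-16) = 32*(-16) = -512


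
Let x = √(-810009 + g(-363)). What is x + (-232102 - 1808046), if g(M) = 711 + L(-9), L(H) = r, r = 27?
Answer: -2040148 + 9*I*√9991 ≈ -2.0401e+6 + 899.59*I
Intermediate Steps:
L(H) = 27
g(M) = 738 (g(M) = 711 + 27 = 738)
x = 9*I*√9991 (x = √(-810009 + 738) = √(-809271) = 9*I*√9991 ≈ 899.59*I)
x + (-232102 - 1808046) = 9*I*√9991 + (-232102 - 1808046) = 9*I*√9991 - 2040148 = -2040148 + 9*I*√9991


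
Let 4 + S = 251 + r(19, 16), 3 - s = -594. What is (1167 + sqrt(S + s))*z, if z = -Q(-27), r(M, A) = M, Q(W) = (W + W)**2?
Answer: -3402972 - 2916*sqrt(863) ≈ -3.4886e+6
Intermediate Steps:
s = 597 (s = 3 - 1*(-594) = 3 + 594 = 597)
Q(W) = 4*W**2 (Q(W) = (2*W)**2 = 4*W**2)
z = -2916 (z = -4*(-27)**2 = -4*729 = -1*2916 = -2916)
S = 266 (S = -4 + (251 + 19) = -4 + 270 = 266)
(1167 + sqrt(S + s))*z = (1167 + sqrt(266 + 597))*(-2916) = (1167 + sqrt(863))*(-2916) = -3402972 - 2916*sqrt(863)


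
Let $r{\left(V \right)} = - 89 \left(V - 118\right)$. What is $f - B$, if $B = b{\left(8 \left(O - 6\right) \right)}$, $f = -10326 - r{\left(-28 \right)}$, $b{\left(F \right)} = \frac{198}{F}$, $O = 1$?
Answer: $- \frac{466301}{20} \approx -23315.0$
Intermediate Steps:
$r{\left(V \right)} = 10502 - 89 V$ ($r{\left(V \right)} = - 89 \left(-118 + V\right) = 10502 - 89 V$)
$f = -23320$ ($f = -10326 - \left(10502 - -2492\right) = -10326 - \left(10502 + 2492\right) = -10326 - 12994 = -23320$)
$B = - \frac{99}{20}$ ($B = \frac{198}{8 \left(1 - 6\right)} = \frac{198}{8 \left(-5\right)} = \frac{198}{-40} = 198 \left(- \frac{1}{40}\right) = - \frac{99}{20} \approx -4.95$)
$f - B = -23320 - - \frac{99}{20} = -23320 + \frac{99}{20} = - \frac{466301}{20}$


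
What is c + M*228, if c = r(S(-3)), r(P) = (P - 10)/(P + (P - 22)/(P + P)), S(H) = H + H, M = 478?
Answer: 1198872/11 ≈ 1.0899e+5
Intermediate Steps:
S(H) = 2*H
r(P) = (-10 + P)/(P + (-22 + P)/(2*P)) (r(P) = (-10 + P)/(P + (-22 + P)/((2*P))) = (-10 + P)/(P + (-22 + P)*(1/(2*P))) = (-10 + P)/(P + (-22 + P)/(2*P)))
c = 48/11 (c = 2*(2*(-3))*(-10 + 2*(-3))/(-22 + 2*(-3) + 2*(2*(-3))²) = 2*(-6)*(-10 - 6)/(-22 - 6 + 2*(-6)²) = 2*(-6)*(-16)/(-22 - 6 + 2*36) = 2*(-6)*(-16)/(-22 - 6 + 72) = 2*(-6)*(-16)/44 = 2*(-6)*(1/44)*(-16) = 48/11 ≈ 4.3636)
c + M*228 = 48/11 + 478*228 = 48/11 + 108984 = 1198872/11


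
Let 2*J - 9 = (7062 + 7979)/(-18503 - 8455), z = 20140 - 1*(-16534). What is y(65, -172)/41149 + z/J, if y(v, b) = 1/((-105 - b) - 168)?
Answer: 8217819624130235/945837787469 ≈ 8688.4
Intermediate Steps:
y(v, b) = 1/(-273 - b)
z = 36674 (z = 20140 + 16534 = 36674)
J = 227581/53916 (J = 9/2 + ((7062 + 7979)/(-18503 - 8455))/2 = 9/2 + (15041/(-26958))/2 = 9/2 + (15041*(-1/26958))/2 = 9/2 + (1/2)*(-15041/26958) = 9/2 - 15041/53916 = 227581/53916 ≈ 4.2210)
y(65, -172)/41149 + z/J = -1/(273 - 172)/41149 + 36674/(227581/53916) = -1/101*(1/41149) + 36674*(53916/227581) = -1*1/101*(1/41149) + 1977315384/227581 = -1/101*1/41149 + 1977315384/227581 = -1/4156049 + 1977315384/227581 = 8217819624130235/945837787469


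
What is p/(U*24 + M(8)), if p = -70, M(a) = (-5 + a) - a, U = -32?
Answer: 70/773 ≈ 0.090556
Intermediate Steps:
M(a) = -5
p/(U*24 + M(8)) = -70/(-32*24 - 5) = -70/(-768 - 5) = -70/(-773) = -70*(-1/773) = 70/773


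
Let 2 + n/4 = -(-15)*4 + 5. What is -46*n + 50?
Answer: -11542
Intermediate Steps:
n = 252 (n = -8 + 4*(-(-15)*4 + 5) = -8 + 4*(-3*(-20) + 5) = -8 + 4*(60 + 5) = -8 + 4*65 = -8 + 260 = 252)
-46*n + 50 = -46*252 + 50 = -11592 + 50 = -11542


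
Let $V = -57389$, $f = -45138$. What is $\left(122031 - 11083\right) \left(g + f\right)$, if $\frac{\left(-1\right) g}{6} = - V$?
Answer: $-43211139456$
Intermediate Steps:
$g = -344334$ ($g = - 6 \left(\left(-1\right) \left(-57389\right)\right) = \left(-6\right) 57389 = -344334$)
$\left(122031 - 11083\right) \left(g + f\right) = \left(122031 - 11083\right) \left(-344334 - 45138\right) = 110948 \left(-389472\right) = -43211139456$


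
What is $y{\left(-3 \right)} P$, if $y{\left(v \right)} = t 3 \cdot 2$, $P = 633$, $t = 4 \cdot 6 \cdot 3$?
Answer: $273456$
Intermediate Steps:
$t = 72$ ($t = 24 \cdot 3 = 72$)
$y{\left(v \right)} = 432$ ($y{\left(v \right)} = 72 \cdot 3 \cdot 2 = 216 \cdot 2 = 432$)
$y{\left(-3 \right)} P = 432 \cdot 633 = 273456$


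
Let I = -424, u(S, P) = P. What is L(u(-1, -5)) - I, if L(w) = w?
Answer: 419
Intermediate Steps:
L(u(-1, -5)) - I = -5 - 1*(-424) = -5 + 424 = 419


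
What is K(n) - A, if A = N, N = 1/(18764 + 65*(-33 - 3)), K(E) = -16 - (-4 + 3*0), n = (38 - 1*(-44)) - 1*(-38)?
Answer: -197089/16424 ≈ -12.000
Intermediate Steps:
n = 120 (n = (38 + 44) + 38 = 82 + 38 = 120)
K(E) = -12 (K(E) = -16 - (-4 + 0) = -16 - 1*(-4) = -16 + 4 = -12)
N = 1/16424 (N = 1/(18764 + 65*(-36)) = 1/(18764 - 2340) = 1/16424 ≈ 6.0886e-5)
A = 1/16424 ≈ 6.0886e-5
K(n) - A = -12 - 1*1/16424 = -12 - 1/16424 = -197089/16424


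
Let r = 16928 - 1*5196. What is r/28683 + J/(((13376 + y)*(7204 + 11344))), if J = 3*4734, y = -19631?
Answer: 75595153873/184874268690 ≈ 0.40890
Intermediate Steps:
J = 14202
r = 11732 (r = 16928 - 5196 = 11732)
r/28683 + J/(((13376 + y)*(7204 + 11344))) = 11732/28683 + 14202/(((13376 - 19631)*(7204 + 11344))) = 11732*(1/28683) + 14202/((-6255*18548)) = 11732/28683 + 14202/(-116017740) = 11732/28683 + 14202*(-1/116017740) = 11732/28683 - 789/6445430 = 75595153873/184874268690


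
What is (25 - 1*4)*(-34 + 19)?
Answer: -315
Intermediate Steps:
(25 - 1*4)*(-34 + 19) = (25 - 4)*(-15) = 21*(-15) = -315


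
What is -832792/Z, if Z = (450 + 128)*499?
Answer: -416396/144211 ≈ -2.8874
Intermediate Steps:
Z = 288422 (Z = 578*499 = 288422)
-832792/Z = -832792/288422 = -832792*1/288422 = -416396/144211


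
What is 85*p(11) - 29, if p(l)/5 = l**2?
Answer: 51396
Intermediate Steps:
p(l) = 5*l**2
85*p(11) - 29 = 85*(5*11**2) - 29 = 85*(5*121) - 29 = 85*605 - 29 = 51425 - 29 = 51396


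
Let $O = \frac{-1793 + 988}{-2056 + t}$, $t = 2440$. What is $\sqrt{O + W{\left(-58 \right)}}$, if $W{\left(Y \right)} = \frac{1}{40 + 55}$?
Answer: $\frac{i \sqrt{43371870}}{4560} \approx 1.4442 i$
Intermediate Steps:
$O = - \frac{805}{384}$ ($O = \frac{-1793 + 988}{-2056 + 2440} = - \frac{805}{384} \approx -2.0964$)
$W{\left(Y \right)} = \frac{1}{95}$
$\sqrt{O + W{\left(-58 \right)}} = \sqrt{- \frac{805}{384} + \frac{1}{95}} = \sqrt{- \frac{76091}{36480}} = \frac{i \sqrt{43371870}}{4560}$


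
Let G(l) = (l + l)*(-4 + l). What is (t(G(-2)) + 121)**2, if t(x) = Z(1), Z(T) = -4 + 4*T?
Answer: 14641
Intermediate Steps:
G(l) = 2*l*(-4 + l) (G(l) = (2*l)*(-4 + l) = 2*l*(-4 + l))
t(x) = 0 (t(x) = -4 + 4*1 = -4 + 4 = 0)
(t(G(-2)) + 121)**2 = (0 + 121)**2 = 121**2 = 14641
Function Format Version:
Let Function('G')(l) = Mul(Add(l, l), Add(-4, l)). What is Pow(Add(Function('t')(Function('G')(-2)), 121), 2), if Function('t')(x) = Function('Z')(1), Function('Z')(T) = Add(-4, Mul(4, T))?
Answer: 14641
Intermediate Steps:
Function('G')(l) = Mul(2, l, Add(-4, l)) (Function('G')(l) = Mul(Mul(2, l), Add(-4, l)) = Mul(2, l, Add(-4, l)))
Function('t')(x) = 0 (Function('t')(x) = Add(-4, Mul(4, 1)) = Add(-4, 4) = 0)
Pow(Add(Function('t')(Function('G')(-2)), 121), 2) = Pow(Add(0, 121), 2) = Pow(121, 2) = 14641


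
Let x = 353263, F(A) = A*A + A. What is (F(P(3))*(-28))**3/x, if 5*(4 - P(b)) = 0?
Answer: -175616000/353263 ≈ -497.13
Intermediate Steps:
P(b) = 4 (P(b) = 4 - 1/5*0 = 4 + 0 = 4)
F(A) = A + A**2 (F(A) = A**2 + A = A + A**2)
(F(P(3))*(-28))**3/x = ((4*(1 + 4))*(-28))**3/353263 = ((4*5)*(-28))**3*(1/353263) = (20*(-28))**3*(1/353263) = (-560)**3*(1/353263) = -175616000*1/353263 = -175616000/353263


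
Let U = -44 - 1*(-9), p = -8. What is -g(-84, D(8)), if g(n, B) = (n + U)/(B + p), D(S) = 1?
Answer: -17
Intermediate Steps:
U = -35 (U = -44 + 9 = -35)
g(n, B) = (-35 + n)/(-8 + B) (g(n, B) = (n - 35)/(B - 8) = (-35 + n)/(-8 + B))
-g(-84, D(8)) = -(-35 - 84)/(-8 + 1) = -(-119)/(-7) = -(-1)*(-119)/7 = -1*17 = -17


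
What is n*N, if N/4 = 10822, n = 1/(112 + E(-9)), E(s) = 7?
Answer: 6184/17 ≈ 363.76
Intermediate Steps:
n = 1/119 (n = 1/(112 + 7) = 1/119 ≈ 0.0084034)
N = 43288 (N = 4*10822 = 43288)
n*N = (1/119)*43288 = 6184/17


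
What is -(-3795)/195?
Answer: 253/13 ≈ 19.462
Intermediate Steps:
-(-3795)/195 = -55*(-23/65) = 253/13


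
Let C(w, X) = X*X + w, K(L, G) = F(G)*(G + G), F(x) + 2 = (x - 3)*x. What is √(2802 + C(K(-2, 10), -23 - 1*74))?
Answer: √13571 ≈ 116.49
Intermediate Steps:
F(x) = -2 + x*(-3 + x) (F(x) = -2 + (x - 3)*x = -2 + (-3 + x)*x = -2 + x*(-3 + x))
K(L, G) = 2*G*(-2 + G² - 3*G) (K(L, G) = (-2 + G² - 3*G)*(G + G) = (-2 + G² - 3*G)*(2*G) = 2*G*(-2 + G² - 3*G))
C(w, X) = w + X² (C(w, X) = X² + w = w + X²)
√(2802 + C(K(-2, 10), -23 - 1*74)) = √(2802 + (2*10*(-2 + 10² - 3*10) + (-23 - 1*74)²)) = √(2802 + (2*10*(-2 + 100 - 30) + (-23 - 74)²)) = √(2802 + (2*10*68 + (-97)²)) = √(2802 + (1360 + 9409)) = √(2802 + 10769) = √13571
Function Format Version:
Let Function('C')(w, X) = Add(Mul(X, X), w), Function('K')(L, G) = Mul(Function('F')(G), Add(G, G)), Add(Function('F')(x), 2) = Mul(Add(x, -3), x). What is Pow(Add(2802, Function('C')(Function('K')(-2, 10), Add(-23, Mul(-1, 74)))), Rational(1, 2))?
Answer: Pow(13571, Rational(1, 2)) ≈ 116.49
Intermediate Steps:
Function('F')(x) = Add(-2, Mul(x, Add(-3, x))) (Function('F')(x) = Add(-2, Mul(Add(x, -3), x)) = Add(-2, Mul(Add(-3, x), x)) = Add(-2, Mul(x, Add(-3, x))))
Function('K')(L, G) = Mul(2, G, Add(-2, Pow(G, 2), Mul(-3, G))) (Function('K')(L, G) = Mul(Add(-2, Pow(G, 2), Mul(-3, G)), Add(G, G)) = Mul(Add(-2, Pow(G, 2), Mul(-3, G)), Mul(2, G)) = Mul(2, G, Add(-2, Pow(G, 2), Mul(-3, G))))
Function('C')(w, X) = Add(w, Pow(X, 2)) (Function('C')(w, X) = Add(Pow(X, 2), w) = Add(w, Pow(X, 2)))
Pow(Add(2802, Function('C')(Function('K')(-2, 10), Add(-23, Mul(-1, 74)))), Rational(1, 2)) = Pow(Add(2802, Add(Mul(2, 10, Add(-2, Pow(10, 2), Mul(-3, 10))), Pow(Add(-23, Mul(-1, 74)), 2))), Rational(1, 2)) = Pow(Add(2802, Add(Mul(2, 10, Add(-2, 100, -30)), Pow(Add(-23, -74), 2))), Rational(1, 2)) = Pow(Add(2802, Add(Mul(2, 10, 68), Pow(-97, 2))), Rational(1, 2)) = Pow(Add(2802, Add(1360, 9409)), Rational(1, 2)) = Pow(Add(2802, 10769), Rational(1, 2)) = Pow(13571, Rational(1, 2))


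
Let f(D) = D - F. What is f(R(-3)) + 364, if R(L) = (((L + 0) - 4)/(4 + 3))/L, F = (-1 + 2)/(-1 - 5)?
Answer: 729/2 ≈ 364.50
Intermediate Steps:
F = -⅙ (F = 1/(-6) = 1*(-⅙) = -⅙ ≈ -0.16667)
R(L) = (-4/7 + L/7)/L (R(L) = ((L - 4)/7)/L = ((-4 + L)*(⅐))/L = (-4/7 + L/7)/L)
f(D) = ⅙ + D (f(D) = D - 1*(-⅙) = D + ⅙ = ⅙ + D)
f(R(-3)) + 364 = (⅙ + (⅐)*(-4 - 3)/(-3)) + 364 = (⅙ + (⅐)*(-⅓)*(-7)) + 364 = (⅙ + ⅓) + 364 = ½ + 364 = 729/2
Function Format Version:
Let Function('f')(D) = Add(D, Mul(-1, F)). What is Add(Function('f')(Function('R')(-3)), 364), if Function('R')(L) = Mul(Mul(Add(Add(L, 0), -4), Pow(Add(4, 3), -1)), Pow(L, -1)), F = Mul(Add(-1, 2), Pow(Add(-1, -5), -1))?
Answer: Rational(729, 2) ≈ 364.50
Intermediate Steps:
F = Rational(-1, 6) (F = Mul(1, Pow(-6, -1)) = Mul(1, Rational(-1, 6)) = Rational(-1, 6) ≈ -0.16667)
Function('R')(L) = Mul(Pow(L, -1), Add(Rational(-4, 7), Mul(Rational(1, 7), L))) (Function('R')(L) = Mul(Mul(Add(L, -4), Pow(7, -1)), Pow(L, -1)) = Mul(Mul(Add(-4, L), Rational(1, 7)), Pow(L, -1)) = Mul(Add(Rational(-4, 7), Mul(Rational(1, 7), L)), Pow(L, -1)) = Mul(Pow(L, -1), Add(Rational(-4, 7), Mul(Rational(1, 7), L))))
Function('f')(D) = Add(Rational(1, 6), D) (Function('f')(D) = Add(D, Mul(-1, Rational(-1, 6))) = Add(D, Rational(1, 6)) = Add(Rational(1, 6), D))
Add(Function('f')(Function('R')(-3)), 364) = Add(Add(Rational(1, 6), Mul(Rational(1, 7), Pow(-3, -1), Add(-4, -3))), 364) = Add(Add(Rational(1, 6), Mul(Rational(1, 7), Rational(-1, 3), -7)), 364) = Add(Add(Rational(1, 6), Rational(1, 3)), 364) = Add(Rational(1, 2), 364) = Rational(729, 2)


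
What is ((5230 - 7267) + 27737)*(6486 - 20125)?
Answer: -350522300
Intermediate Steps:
((5230 - 7267) + 27737)*(6486 - 20125) = (-2037 + 27737)*(-13639) = 25700*(-13639) = -350522300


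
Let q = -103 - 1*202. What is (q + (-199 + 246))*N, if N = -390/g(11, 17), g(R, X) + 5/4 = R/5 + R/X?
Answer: 11403600/181 ≈ 63003.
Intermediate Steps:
q = -305 (q = -103 - 202 = -305)
g(R, X) = -5/4 + R/5 + R/X (g(R, X) = -5/4 + (R/5 + R/X) = -5/4 + R/5 + R/X)
N = -44200/181 (N = -390/(-5/4 + (⅕)*11 + 11/17) = -390/(-5/4 + 11/5 + 11*(1/17)) = -390/(-5/4 + 11/5 + 11/17) = -390/543/340 = -390*340/543 = -44200/181 ≈ -244.20)
(q + (-199 + 246))*N = (-305 + (-199 + 246))*(-44200/181) = (-305 + 47)*(-44200/181) = -258*(-44200/181) = 11403600/181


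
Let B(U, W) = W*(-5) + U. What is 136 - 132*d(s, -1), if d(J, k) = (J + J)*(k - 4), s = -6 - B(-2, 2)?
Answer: 8056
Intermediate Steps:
B(U, W) = U - 5*W (B(U, W) = -5*W + U = U - 5*W)
s = 6 (s = -6 - (-2 - 5*2) = -6 - (-2 - 10) = -6 - 1*(-12) = -6 + 12 = 6)
d(J, k) = 2*J*(-4 + k) (d(J, k) = (2*J)*(-4 + k) = 2*J*(-4 + k))
136 - 132*d(s, -1) = 136 - 264*6*(-4 - 1) = 136 - 264*6*(-5) = 136 - 132*(-60) = 136 + 7920 = 8056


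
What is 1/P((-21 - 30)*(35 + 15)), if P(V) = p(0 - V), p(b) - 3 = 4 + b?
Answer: 1/2557 ≈ 0.00039108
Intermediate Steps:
p(b) = 7 + b (p(b) = 3 + (4 + b) = 7 + b)
P(V) = 7 - V (P(V) = 7 + (0 - V) = 7 - V)
1/P((-21 - 30)*(35 + 15)) = 1/(7 - (-21 - 30)*(35 + 15)) = 1/(7 - (-51)*50) = 1/(7 - 1*(-2550)) = 1/(7 + 2550) = 1/2557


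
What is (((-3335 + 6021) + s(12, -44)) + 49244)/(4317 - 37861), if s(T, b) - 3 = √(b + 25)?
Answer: -7419/4792 - I*√19/33544 ≈ -1.5482 - 0.00012995*I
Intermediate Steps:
s(T, b) = 3 + √(25 + b) (s(T, b) = 3 + √(b + 25) = 3 + √(25 + b))
(((-3335 + 6021) + s(12, -44)) + 49244)/(4317 - 37861) = (((-3335 + 6021) + (3 + √(25 - 44))) + 49244)/(4317 - 37861) = ((2686 + (3 + √(-19))) + 49244)/(-33544) = ((2686 + (3 + I*√19)) + 49244)*(-1/33544) = ((2689 + I*√19) + 49244)*(-1/33544) = (51933 + I*√19)*(-1/33544) = -7419/4792 - I*√19/33544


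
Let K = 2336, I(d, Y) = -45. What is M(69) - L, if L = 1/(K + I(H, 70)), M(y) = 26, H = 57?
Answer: 59565/2291 ≈ 26.000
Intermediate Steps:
L = 1/2291 (L = 1/(2336 - 45) = 1/2291 ≈ 0.00043649)
M(69) - L = 26 - 1*1/2291 = 26 - 1/2291 = 59565/2291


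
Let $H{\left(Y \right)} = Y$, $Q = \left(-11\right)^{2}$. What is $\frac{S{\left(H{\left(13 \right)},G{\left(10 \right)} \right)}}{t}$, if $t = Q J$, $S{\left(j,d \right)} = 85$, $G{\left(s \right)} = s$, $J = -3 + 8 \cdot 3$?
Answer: $\frac{85}{2541} \approx 0.033451$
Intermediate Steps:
$Q = 121$
$J = 21$ ($J = -3 + 24 = 21$)
$t = 2541$ ($t = 121 \cdot 21 = 2541$)
$\frac{S{\left(H{\left(13 \right)},G{\left(10 \right)} \right)}}{t} = \frac{85}{2541}$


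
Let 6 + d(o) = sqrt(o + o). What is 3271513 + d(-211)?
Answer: 3271507 + I*sqrt(422) ≈ 3.2715e+6 + 20.543*I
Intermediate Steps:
d(o) = -6 + sqrt(2)*sqrt(o) (d(o) = -6 + sqrt(o + o) = -6 + sqrt(2*o) = -6 + sqrt(2)*sqrt(o))
3271513 + d(-211) = 3271513 + (-6 + sqrt(2)*sqrt(-211)) = 3271513 + (-6 + sqrt(2)*(I*sqrt(211))) = 3271513 + (-6 + I*sqrt(422)) = 3271507 + I*sqrt(422)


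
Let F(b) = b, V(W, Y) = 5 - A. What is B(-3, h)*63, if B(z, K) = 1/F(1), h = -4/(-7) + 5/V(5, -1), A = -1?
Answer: 63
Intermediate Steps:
V(W, Y) = 6 (V(W, Y) = 5 - 1*(-1) = 5 + 1 = 6)
h = 59/42 (h = -4/(-7) + 5/6 = -4*(-⅐) + 5*(⅙) = 4/7 + ⅚ = 59/42 ≈ 1.4048)
B(z, K) = 1 (B(z, K) = 1/1 = 1)
B(-3, h)*63 = 1*63 = 63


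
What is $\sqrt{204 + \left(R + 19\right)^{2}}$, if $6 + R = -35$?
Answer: $4 \sqrt{43} \approx 26.23$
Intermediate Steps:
$R = -41$ ($R = -6 - 35 = -41$)
$\sqrt{204 + \left(R + 19\right)^{2}} = \sqrt{204 + \left(-41 + 19\right)^{2}} = \sqrt{204 + \left(-22\right)^{2}} = \sqrt{204 + 484} = \sqrt{688} = 4 \sqrt{43}$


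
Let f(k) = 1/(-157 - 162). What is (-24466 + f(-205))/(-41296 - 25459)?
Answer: 1560931/4258969 ≈ 0.36650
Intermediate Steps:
f(k) = -1/319 (f(k) = 1/(-319) = -1/319)
(-24466 + f(-205))/(-41296 - 25459) = (-24466 - 1/319)/(-41296 - 25459) = -7804655/319/(-66755) = -7804655/319*(-1/66755) = 1560931/4258969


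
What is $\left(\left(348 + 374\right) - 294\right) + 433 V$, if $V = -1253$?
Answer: $-542121$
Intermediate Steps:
$\left(\left(348 + 374\right) - 294\right) + 433 V = \left(\left(348 + 374\right) - 294\right) + 433 \left(-1253\right) = \left(722 - 294\right) - 542549 = 428 - 542549 = -542121$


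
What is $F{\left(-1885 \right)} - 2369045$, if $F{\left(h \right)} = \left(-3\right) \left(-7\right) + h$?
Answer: $-2370909$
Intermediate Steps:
$F{\left(h \right)} = 21 + h$
$F{\left(-1885 \right)} - 2369045 = \left(21 - 1885\right) - 2369045 = -1864 - 2369045 = -2370909$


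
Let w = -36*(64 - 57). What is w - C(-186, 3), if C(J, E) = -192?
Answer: -60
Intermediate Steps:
w = -252 (w = -36*7 = -252)
w - C(-186, 3) = -252 - 1*(-192) = -252 + 192 = -60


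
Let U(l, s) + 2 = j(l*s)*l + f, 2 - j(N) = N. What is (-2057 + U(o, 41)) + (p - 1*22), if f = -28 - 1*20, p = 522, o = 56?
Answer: -130071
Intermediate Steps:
f = -48 (f = -28 - 20 = -48)
j(N) = 2 - N
U(l, s) = -50 + l*(2 - l*s) (U(l, s) = -2 + ((2 - l*s)*l - 48) = -2 + (l*(2 - l*s) - 48) = -2 + (-48 + l*(2 - l*s)) = -50 + l*(2 - l*s))
(-2057 + U(o, 41)) + (p - 1*22) = (-2057 + (-50 - 1*56*(-2 + 56*41))) + (522 - 1*22) = (-2057 + (-50 - 1*56*(-2 + 2296))) + (522 - 22) = (-2057 + (-50 - 1*56*2294)) + 500 = (-2057 + (-50 - 128464)) + 500 = (-2057 - 128514) + 500 = -130571 + 500 = -130071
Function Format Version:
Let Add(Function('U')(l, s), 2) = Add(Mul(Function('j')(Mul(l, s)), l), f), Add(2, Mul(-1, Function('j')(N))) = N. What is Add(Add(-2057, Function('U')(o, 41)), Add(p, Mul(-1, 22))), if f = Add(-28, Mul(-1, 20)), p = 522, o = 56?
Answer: -130071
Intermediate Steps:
f = -48 (f = Add(-28, -20) = -48)
Function('j')(N) = Add(2, Mul(-1, N))
Function('U')(l, s) = Add(-50, Mul(l, Add(2, Mul(-1, l, s)))) (Function('U')(l, s) = Add(-2, Add(Mul(Add(2, Mul(-1, Mul(l, s))), l), -48)) = Add(-2, Add(Mul(Add(2, Mul(-1, l, s)), l), -48)) = Add(-2, Add(Mul(l, Add(2, Mul(-1, l, s))), -48)) = Add(-2, Add(-48, Mul(l, Add(2, Mul(-1, l, s))))) = Add(-50, Mul(l, Add(2, Mul(-1, l, s)))))
Add(Add(-2057, Function('U')(o, 41)), Add(p, Mul(-1, 22))) = Add(Add(-2057, Add(-50, Mul(-1, 56, Add(-2, Mul(56, 41))))), Add(522, Mul(-1, 22))) = Add(Add(-2057, Add(-50, Mul(-1, 56, Add(-2, 2296)))), Add(522, -22)) = Add(Add(-2057, Add(-50, Mul(-1, 56, 2294))), 500) = Add(Add(-2057, Add(-50, -128464)), 500) = Add(Add(-2057, -128514), 500) = Add(-130571, 500) = -130071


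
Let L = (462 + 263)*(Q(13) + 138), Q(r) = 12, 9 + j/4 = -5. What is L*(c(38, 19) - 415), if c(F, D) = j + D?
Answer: -49155000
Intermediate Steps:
j = -56 (j = -36 + 4*(-5) = -36 - 20 = -56)
c(F, D) = -56 + D
L = 108750 (L = (462 + 263)*(12 + 138) = 725*150 = 108750)
L*(c(38, 19) - 415) = 108750*((-56 + 19) - 415) = 108750*(-37 - 415) = 108750*(-452) = -49155000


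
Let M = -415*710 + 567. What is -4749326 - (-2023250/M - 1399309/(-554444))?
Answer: -774391271416841399/163052554852 ≈ -4.7493e+6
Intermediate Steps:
M = -294083 (M = -294650 + 567 = -294083)
-4749326 - (-2023250/M - 1399309/(-554444)) = -4749326 - (-2023250/(-294083) - 1399309/(-554444)) = -4749326 - (-2023250*(-1/294083) - 1399309*(-1/554444)) = -4749326 - (2023250/294083 + 1399309/554444) = -4749326 - 1*1533291811647/163052554852 = -4749326 - 1533291811647/163052554852 = -774391271416841399/163052554852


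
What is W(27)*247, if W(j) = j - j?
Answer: 0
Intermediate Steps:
W(j) = 0
W(27)*247 = 0*247 = 0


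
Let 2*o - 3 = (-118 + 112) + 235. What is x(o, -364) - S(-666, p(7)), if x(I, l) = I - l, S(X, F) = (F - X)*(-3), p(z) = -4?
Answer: 2466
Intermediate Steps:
S(X, F) = -3*F + 3*X
o = 116 (o = 3/2 + ((-118 + 112) + 235)/2 = 3/2 + (-6 + 235)/2 = 3/2 + (½)*229 = 3/2 + 229/2 = 116)
x(o, -364) - S(-666, p(7)) = (116 - 1*(-364)) - (-3*(-4) + 3*(-666)) = (116 + 364) - (12 - 1998) = 480 - 1*(-1986) = 480 + 1986 = 2466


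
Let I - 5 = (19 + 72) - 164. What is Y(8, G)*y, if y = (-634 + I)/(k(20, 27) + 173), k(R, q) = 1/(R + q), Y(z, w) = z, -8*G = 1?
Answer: -65988/2033 ≈ -32.458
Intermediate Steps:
G = -1/8 (G = -1/8*1 = -1/8 ≈ -0.12500)
I = -68 (I = 5 + ((19 + 72) - 164) = 5 + (91 - 164) = 5 - 73 = -68)
y = -16497/4066 (y = (-634 - 68)/(1/(20 + 27) + 173) = -702/(1/47 + 173) = -702/8132/47 = -702*47/8132 = -16497/4066 ≈ -4.0573)
Y(8, G)*y = 8*(-16497/4066) = -65988/2033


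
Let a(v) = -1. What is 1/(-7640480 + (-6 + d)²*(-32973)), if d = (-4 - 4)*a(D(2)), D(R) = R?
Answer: -1/7772372 ≈ -1.2866e-7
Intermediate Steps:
d = 8 (d = (-4 - 4)*(-1) = -8*(-1) = 8)
1/(-7640480 + (-6 + d)²*(-32973)) = 1/(-7640480 + (-6 + 8)²*(-32973)) = 1/(-7640480 + 2²*(-32973)) = 1/(-7640480 + 4*(-32973)) = 1/(-7640480 - 131892) = 1/(-7772372) = -1/7772372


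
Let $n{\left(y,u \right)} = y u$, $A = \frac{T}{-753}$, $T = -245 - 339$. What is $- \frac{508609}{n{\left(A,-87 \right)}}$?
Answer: $\frac{127660859}{16936} \approx 7537.8$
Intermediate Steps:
$T = -584$
$A = \frac{584}{753}$ ($A = - \frac{584}{-753} = \left(-584\right) \left(- \frac{1}{753}\right) = \frac{584}{753} \approx 0.77556$)
$n{\left(y,u \right)} = u y$
$- \frac{508609}{n{\left(A,-87 \right)}} = - \frac{508609}{\left(-87\right) \frac{584}{753}} = - \frac{508609}{- \frac{16936}{251}} = \left(-508609\right) \left(- \frac{251}{16936}\right) = \frac{127660859}{16936}$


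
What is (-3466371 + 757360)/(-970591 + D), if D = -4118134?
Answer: 2709011/5088725 ≈ 0.53236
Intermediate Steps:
(-3466371 + 757360)/(-970591 + D) = (-3466371 + 757360)/(-970591 - 4118134) = -2709011/(-5088725) = -2709011*(-1/5088725) = 2709011/5088725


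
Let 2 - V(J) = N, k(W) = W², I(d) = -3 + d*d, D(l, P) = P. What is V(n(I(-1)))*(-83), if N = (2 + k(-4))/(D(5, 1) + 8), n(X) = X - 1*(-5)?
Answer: 0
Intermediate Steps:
I(d) = -3 + d²
n(X) = 5 + X (n(X) = X + 5 = 5 + X)
N = 2 (N = (2 + (-4)²)/(1 + 8) = (2 + 16)/9 = 18*(⅑) = 2)
V(J) = 0 (V(J) = 2 - 1*2 = 2 - 2 = 0)
V(n(I(-1)))*(-83) = 0*(-83) = 0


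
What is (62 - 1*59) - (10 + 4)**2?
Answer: -193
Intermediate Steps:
(62 - 1*59) - (10 + 4)**2 = (62 - 59) - 1*14**2 = 3 - 1*196 = 3 - 196 = -193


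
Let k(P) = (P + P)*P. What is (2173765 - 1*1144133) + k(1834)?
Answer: 7756744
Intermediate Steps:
k(P) = 2*P² (k(P) = (2*P)*P = 2*P²)
(2173765 - 1*1144133) + k(1834) = (2173765 - 1*1144133) + 2*1834² = (2173765 - 1144133) + 2*3363556 = 1029632 + 6727112 = 7756744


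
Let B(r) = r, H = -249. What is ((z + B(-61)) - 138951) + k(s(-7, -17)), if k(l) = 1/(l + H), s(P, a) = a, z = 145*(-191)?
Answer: -44344063/266 ≈ -1.6671e+5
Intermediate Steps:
z = -27695
k(l) = 1/(-249 + l) (k(l) = 1/(l - 249) = 1/(-249 + l))
((z + B(-61)) - 138951) + k(s(-7, -17)) = ((-27695 - 61) - 138951) + 1/(-249 - 17) = (-27756 - 138951) + 1/(-266) = -166707 - 1/266 = -44344063/266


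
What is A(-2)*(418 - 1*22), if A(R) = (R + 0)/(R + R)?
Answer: 198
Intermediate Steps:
A(R) = ½ (A(R) = R/((2*R)) = R*(1/(2*R)) = ½)
A(-2)*(418 - 1*22) = (418 - 1*22)/2 = (418 - 22)/2 = (½)*396 = 198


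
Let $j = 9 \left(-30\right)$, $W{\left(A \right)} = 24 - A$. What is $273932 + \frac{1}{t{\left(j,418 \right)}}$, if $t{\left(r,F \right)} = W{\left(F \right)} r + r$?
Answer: $\frac{29066924521}{106110} \approx 2.7393 \cdot 10^{5}$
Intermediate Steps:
$j = -270$
$t{\left(r,F \right)} = r + r \left(24 - F\right)$ ($t{\left(r,F \right)} = \left(24 - F\right) r + r = r \left(24 - F\right) + r = r + r \left(24 - F\right)$)
$273932 + \frac{1}{t{\left(j,418 \right)}} = 273932 + \frac{1}{\left(-270\right) \left(25 - 418\right)} = 273932 + \frac{1}{\left(-270\right) \left(-393\right)} = 273932 + \frac{1}{106110} = \frac{29066924521}{106110}$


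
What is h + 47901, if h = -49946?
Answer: -2045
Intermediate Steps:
h + 47901 = -49946 + 47901 = -2045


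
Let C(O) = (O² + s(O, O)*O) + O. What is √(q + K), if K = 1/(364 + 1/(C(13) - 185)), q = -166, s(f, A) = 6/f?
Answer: I*√198308455/1093 ≈ 12.884*I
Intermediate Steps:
C(O) = 6 + O + O² (C(O) = (O² + (6/O)*O) + O = (O² + 6) + O = (6 + O²) + O = 6 + O + O²)
K = 3/1093 (K = 1/(364 + 1/((6 + 13*(1 + 13)) - 185)) = 1/(364 + 1/((6 + 13*14) - 185)) = 1/(364 + 1/((6 + 182) - 185)) = 1/(364 + 1/(188 - 185)) = 1/(364 + 1/3) = 1/(364 + ⅓) = 1/(1093/3) = 3/1093 ≈ 0.0027447)
√(q + K) = √(-166 + 3/1093) = √(-181435/1093) = I*√198308455/1093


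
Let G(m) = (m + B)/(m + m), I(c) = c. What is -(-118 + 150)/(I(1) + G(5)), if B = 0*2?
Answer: -64/3 ≈ -21.333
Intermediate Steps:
B = 0
G(m) = 1/2 (G(m) = (m + 0)/(m + m) = m/((2*m)) = m*(1/(2*m)) = 1/2)
-(-118 + 150)/(I(1) + G(5)) = -(-118 + 150)/(1 + 1/2) = -32/3/2 = -32*2/3 = -1*64/3 = -64/3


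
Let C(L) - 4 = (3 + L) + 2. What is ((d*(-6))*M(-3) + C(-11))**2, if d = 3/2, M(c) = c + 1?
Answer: 256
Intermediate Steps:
C(L) = 9 + L (C(L) = 4 + ((3 + L) + 2) = 4 + (5 + L) = 9 + L)
M(c) = 1 + c
d = 3/2 (d = 3*(1/2) = 3/2 ≈ 1.5000)
((d*(-6))*M(-3) + C(-11))**2 = (((3/2)*(-6))*(1 - 3) + (9 - 11))**2 = (-9*(-2) - 2)**2 = (18 - 2)**2 = 16**2 = 256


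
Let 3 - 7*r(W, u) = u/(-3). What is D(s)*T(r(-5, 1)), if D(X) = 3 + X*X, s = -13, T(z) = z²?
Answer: 17200/441 ≈ 39.002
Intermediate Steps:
r(W, u) = 3/7 + u/21 (r(W, u) = 3/7 - u/(7*(-3)) = 3/7 - u*(-1)/(7*3) = 3/7 - (-1)*u/21 = 3/7 + u/21)
D(X) = 3 + X²
D(s)*T(r(-5, 1)) = (3 + (-13)²)*(3/7 + (1/21)*1)² = (3 + 169)*(3/7 + 1/21)² = 172*(10/21)² = 172*(100/441) = 17200/441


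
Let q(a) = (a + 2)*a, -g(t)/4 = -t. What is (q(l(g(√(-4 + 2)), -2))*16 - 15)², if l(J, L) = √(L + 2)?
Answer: 225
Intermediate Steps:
g(t) = 4*t (g(t) = -(-4)*t = 4*t)
l(J, L) = √(2 + L)
q(a) = a*(2 + a) (q(a) = (2 + a)*a = a*(2 + a))
(q(l(g(√(-4 + 2)), -2))*16 - 15)² = ((√(2 - 2)*(2 + √(2 - 2)))*16 - 15)² = ((√0*(2 + √0))*16 - 15)² = ((0*(2 + 0))*16 - 15)² = ((0*2)*16 - 15)² = (0*16 - 15)² = (0 - 15)² = (-15)² = 225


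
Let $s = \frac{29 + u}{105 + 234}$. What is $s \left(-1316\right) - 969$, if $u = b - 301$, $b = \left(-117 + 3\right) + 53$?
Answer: $\frac{36579}{113} \approx 323.71$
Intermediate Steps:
$b = -61$ ($b = -114 + 53 = -61$)
$u = -362$ ($u = -61 - 301 = -362$)
$s = - \frac{111}{113}$ ($s = \frac{29 - 362}{105 + 234} = - \frac{333}{339} = \left(-333\right) \frac{1}{339} = - \frac{111}{113} \approx -0.9823$)
$s \left(-1316\right) - 969 = \left(- \frac{111}{113}\right) \left(-1316\right) - 969 = \frac{146076}{113} - 969 = \frac{36579}{113}$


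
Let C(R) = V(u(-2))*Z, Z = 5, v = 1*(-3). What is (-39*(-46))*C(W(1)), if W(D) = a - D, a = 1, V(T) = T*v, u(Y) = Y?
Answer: 53820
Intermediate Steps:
v = -3
V(T) = -3*T (V(T) = T*(-3) = -3*T)
W(D) = 1 - D
C(R) = 30 (C(R) = -3*(-2)*5 = 6*5 = 30)
(-39*(-46))*C(W(1)) = -39*(-46)*30 = 1794*30 = 53820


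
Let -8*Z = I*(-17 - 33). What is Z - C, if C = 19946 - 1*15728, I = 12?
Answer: -4143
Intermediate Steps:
Z = 75 (Z = -3*(-17 - 33)/2 = -3*(-50)/2 = -⅛*(-600) = 75)
C = 4218 (C = 19946 - 15728 = 4218)
Z - C = 75 - 1*4218 = 75 - 4218 = -4143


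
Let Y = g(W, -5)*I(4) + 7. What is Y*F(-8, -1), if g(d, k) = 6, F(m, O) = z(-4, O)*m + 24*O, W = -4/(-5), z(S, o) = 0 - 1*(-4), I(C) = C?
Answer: -1736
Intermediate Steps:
z(S, o) = 4 (z(S, o) = 0 + 4 = 4)
W = ⅘ (W = -4*(-⅕) = ⅘ ≈ 0.80000)
F(m, O) = 4*m + 24*O
Y = 31 (Y = 6*4 + 7 = 24 + 7 = 31)
Y*F(-8, -1) = 31*(4*(-8) + 24*(-1)) = 31*(-32 - 24) = 31*(-56) = -1736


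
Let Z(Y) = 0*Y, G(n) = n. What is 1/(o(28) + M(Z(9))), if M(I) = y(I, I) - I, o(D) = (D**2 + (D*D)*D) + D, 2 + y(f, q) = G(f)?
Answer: 1/22762 ≈ 4.3933e-5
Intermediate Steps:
Z(Y) = 0
y(f, q) = -2 + f
o(D) = D + D**2 + D**3 (o(D) = (D**2 + D**2*D) + D = (D**2 + D**3) + D = D + D**2 + D**3)
M(I) = -2 (M(I) = (-2 + I) - I = -2)
1/(o(28) + M(Z(9))) = 1/(28*(1 + 28 + 28**2) - 2) = 1/(28*(1 + 28 + 784) - 2) = 1/(28*813 - 2) = 1/(22764 - 2) = 1/22762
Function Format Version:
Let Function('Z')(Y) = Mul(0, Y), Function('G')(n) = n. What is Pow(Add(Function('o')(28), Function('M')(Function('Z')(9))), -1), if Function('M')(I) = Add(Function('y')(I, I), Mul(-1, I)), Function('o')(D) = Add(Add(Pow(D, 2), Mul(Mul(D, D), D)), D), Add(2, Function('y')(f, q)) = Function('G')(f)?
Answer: Rational(1, 22762) ≈ 4.3933e-5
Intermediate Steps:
Function('Z')(Y) = 0
Function('y')(f, q) = Add(-2, f)
Function('o')(D) = Add(D, Pow(D, 2), Pow(D, 3)) (Function('o')(D) = Add(Add(Pow(D, 2), Mul(Pow(D, 2), D)), D) = Add(Add(Pow(D, 2), Pow(D, 3)), D) = Add(D, Pow(D, 2), Pow(D, 3)))
Function('M')(I) = -2 (Function('M')(I) = Add(Add(-2, I), Mul(-1, I)) = -2)
Pow(Add(Function('o')(28), Function('M')(Function('Z')(9))), -1) = Pow(Add(Mul(28, Add(1, 28, Pow(28, 2))), -2), -1) = Pow(Add(Mul(28, Add(1, 28, 784)), -2), -1) = Pow(Add(Mul(28, 813), -2), -1) = Pow(Add(22764, -2), -1) = Pow(22762, -1) = Rational(1, 22762)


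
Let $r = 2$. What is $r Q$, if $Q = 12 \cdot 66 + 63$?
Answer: $1710$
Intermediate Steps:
$Q = 855$ ($Q = 792 + 63 = 855$)
$r Q = 2 \cdot 855 = 1710$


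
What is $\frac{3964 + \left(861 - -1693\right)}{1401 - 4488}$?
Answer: $- \frac{6518}{3087} \approx -2.1114$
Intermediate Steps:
$\frac{3964 + \left(861 - -1693\right)}{1401 - 4488} = \frac{3964 + \left(861 + 1693\right)}{-3087} = \left(3964 + 2554\right) \left(- \frac{1}{3087}\right) = 6518 \left(- \frac{1}{3087}\right) = - \frac{6518}{3087}$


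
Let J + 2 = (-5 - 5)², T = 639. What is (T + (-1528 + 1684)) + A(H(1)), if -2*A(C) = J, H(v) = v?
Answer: 746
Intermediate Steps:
J = 98 (J = -2 + (-5 - 5)² = -2 + (-10)² = -2 + 100 = 98)
A(C) = -49 (A(C) = -½*98 = -49)
(T + (-1528 + 1684)) + A(H(1)) = (639 + (-1528 + 1684)) - 49 = (639 + 156) - 49 = 795 - 49 = 746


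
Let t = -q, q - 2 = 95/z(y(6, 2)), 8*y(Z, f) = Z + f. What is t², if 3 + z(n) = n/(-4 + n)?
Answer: 2809/4 ≈ 702.25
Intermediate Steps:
y(Z, f) = Z/8 + f/8 (y(Z, f) = (Z + f)/8 = Z/8 + f/8)
z(n) = -3 + n/(-4 + n)
q = -53/2 (q = 2 + 95/((2*(6 - ((⅛)*6 + (⅛)*2))/(-4 + ((⅛)*6 + (⅛)*2)))) = 2 + 95/((2*(6 - (¾ + ¼))/(-4 + (¾ + ¼)))) = 2 + 95/((2*(6 - 1*1)/(-4 + 1))) = 2 + 95/((2*(6 - 1)/(-3))) = 2 + 95/((2*(-⅓)*5)) = 2 + 95/(-10/3) = 2 + 95*(-3/10) = 2 - 57/2 = -53/2 ≈ -26.500)
t = 53/2 (t = -1*(-53/2) = 53/2 ≈ 26.500)
t² = (53/2)² = 2809/4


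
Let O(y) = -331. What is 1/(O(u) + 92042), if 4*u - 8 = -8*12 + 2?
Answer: 1/91711 ≈ 1.0904e-5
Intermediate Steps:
u = -43/2 (u = 2 + (-8*12 + 2)/4 = 2 + (-96 + 2)/4 = 2 + (1/4)*(-94) = 2 - 47/2 = -43/2 ≈ -21.500)
1/(O(u) + 92042) = 1/(-331 + 92042) = 1/91711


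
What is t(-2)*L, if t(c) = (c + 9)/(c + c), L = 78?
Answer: -273/2 ≈ -136.50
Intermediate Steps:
t(c) = (9 + c)/(2*c) (t(c) = (9 + c)/((2*c)) = (9 + c)*(1/(2*c)) = (9 + c)/(2*c))
t(-2)*L = ((½)*(9 - 2)/(-2))*78 = ((½)*(-½)*7)*78 = -7/4*78 = -273/2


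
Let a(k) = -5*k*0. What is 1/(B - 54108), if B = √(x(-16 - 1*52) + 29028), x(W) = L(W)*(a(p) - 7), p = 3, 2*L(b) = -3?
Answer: -1336/72287571 - √1434/650588139 ≈ -1.8540e-5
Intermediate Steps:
L(b) = -3/2 (L(b) = (½)*(-3) = -3/2)
a(k) = 0
x(W) = 21/2 (x(W) = -3*(0 - 7)/2 = -3/2*(-7) = 21/2)
B = 9*√1434/2 (B = √(21/2 + 29028) = √(58077/2) = 9*√1434/2 ≈ 170.41)
1/(B - 54108) = 1/(9*√1434/2 - 54108) = 1/(-54108 + 9*√1434/2)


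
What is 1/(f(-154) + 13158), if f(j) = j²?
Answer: 1/36874 ≈ 2.7119e-5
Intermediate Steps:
1/(f(-154) + 13158) = 1/((-154)² + 13158) = 1/(23716 + 13158) = 1/36874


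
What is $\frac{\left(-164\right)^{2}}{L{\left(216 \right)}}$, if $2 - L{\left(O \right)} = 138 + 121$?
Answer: $- \frac{26896}{257} \approx -104.65$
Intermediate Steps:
$L{\left(O \right)} = -257$ ($L{\left(O \right)} = 2 - \left(138 + 121\right) = 2 - 259 = -257$)
$\frac{\left(-164\right)^{2}}{L{\left(216 \right)}} = \frac{\left(-164\right)^{2}}{-257} = 26896 \left(- \frac{1}{257}\right) = - \frac{26896}{257}$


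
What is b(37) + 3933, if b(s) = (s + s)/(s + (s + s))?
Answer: 11801/3 ≈ 3933.7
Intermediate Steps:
b(s) = ⅔ (b(s) = (2*s)/(s + 2*s) = (2*s)/((3*s)) = (2*s)*(1/(3*s)) = ⅔)
b(37) + 3933 = ⅔ + 3933 = 11801/3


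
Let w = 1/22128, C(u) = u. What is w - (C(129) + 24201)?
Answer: -538374239/22128 ≈ -24330.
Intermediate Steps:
w = 1/22128 ≈ 4.5192e-5
w - (C(129) + 24201) = 1/22128 - (129 + 24201) = 1/22128 - 1*24330 = 1/22128 - 24330 = -538374239/22128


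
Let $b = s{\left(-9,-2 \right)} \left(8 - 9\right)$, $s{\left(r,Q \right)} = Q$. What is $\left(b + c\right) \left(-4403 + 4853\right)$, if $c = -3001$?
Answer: $-1349550$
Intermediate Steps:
$b = 2$ ($b = - 2 \left(8 - 9\right) = \left(-2\right) \left(-1\right) = 2$)
$\left(b + c\right) \left(-4403 + 4853\right) = \left(2 - 3001\right) \left(-4403 + 4853\right) = \left(-2999\right) 450 = -1349550$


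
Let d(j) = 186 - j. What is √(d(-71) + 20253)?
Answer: √20510 ≈ 143.21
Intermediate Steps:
√(d(-71) + 20253) = √((186 - 1*(-71)) + 20253) = √((186 + 71) + 20253) = √(257 + 20253) = √20510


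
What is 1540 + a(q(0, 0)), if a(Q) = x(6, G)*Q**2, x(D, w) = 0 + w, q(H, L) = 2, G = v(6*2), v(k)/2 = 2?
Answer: 1556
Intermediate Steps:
v(k) = 4 (v(k) = 2*2 = 4)
G = 4
x(D, w) = w
a(Q) = 4*Q**2
1540 + a(q(0, 0)) = 1540 + 4*2**2 = 1540 + 4*4 = 1540 + 16 = 1556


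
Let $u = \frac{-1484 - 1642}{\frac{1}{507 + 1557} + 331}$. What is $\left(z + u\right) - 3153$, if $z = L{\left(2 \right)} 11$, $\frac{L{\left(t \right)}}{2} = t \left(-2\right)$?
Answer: $- \frac{2220654649}{683185} \approx -3250.4$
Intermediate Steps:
$L{\left(t \right)} = - 4 t$ ($L{\left(t \right)} = 2 t \left(-2\right) = 2 \left(- 2 t\right) = - 4 t$)
$u = - \frac{6452064}{683185}$ ($u = - \frac{3126}{\frac{1}{2064} + 331} = - \frac{3126}{\frac{683185}{2064}} = \left(-3126\right) \frac{2064}{683185} = - \frac{6452064}{683185} \approx -9.4441$)
$z = -88$ ($z = \left(-4\right) 2 \cdot 11 = \left(-8\right) 11 = -88$)
$\left(z + u\right) - 3153 = \left(-88 - \frac{6452064}{683185}\right) - 3153 = - \frac{66572344}{683185} - 3153 = - \frac{2220654649}{683185}$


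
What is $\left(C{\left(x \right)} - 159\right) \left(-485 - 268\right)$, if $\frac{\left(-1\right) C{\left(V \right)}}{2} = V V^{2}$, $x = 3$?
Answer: $160389$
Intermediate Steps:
$C{\left(V \right)} = - 2 V^{3}$ ($C{\left(V \right)} = - 2 V V^{2} = - 2 V^{3}$)
$\left(C{\left(x \right)} - 159\right) \left(-485 - 268\right) = \left(- 2 \cdot 3^{3} - 159\right) \left(-485 - 268\right) = \left(\left(-2\right) 27 - 159\right) \left(-753\right) = \left(-54 - 159\right) \left(-753\right) = \left(-213\right) \left(-753\right) = 160389$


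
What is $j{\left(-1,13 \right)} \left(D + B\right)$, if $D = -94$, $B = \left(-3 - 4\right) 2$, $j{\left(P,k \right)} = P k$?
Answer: $1404$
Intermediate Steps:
$B = -14$ ($B = \left(-7\right) 2 = -14$)
$j{\left(-1,13 \right)} \left(D + B\right) = \left(-1\right) 13 \left(-94 - 14\right) = \left(-13\right) \left(-108\right) = 1404$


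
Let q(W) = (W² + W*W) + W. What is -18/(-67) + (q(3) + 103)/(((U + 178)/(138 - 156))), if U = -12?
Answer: -73278/5561 ≈ -13.177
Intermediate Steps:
q(W) = W + 2*W² (q(W) = (W² + W²) + W = 2*W² + W = W + 2*W²)
-18/(-67) + (q(3) + 103)/(((U + 178)/(138 - 156))) = -18/(-67) + (3*(1 + 2*3) + 103)/(((-12 + 178)/(138 - 156))) = -18*(-1/67) + (3*(1 + 6) + 103)/((166/(-18))) = 18/67 + (3*7 + 103)/((166*(-1/18))) = 18/67 + (21 + 103)/(-83/9) = 18/67 + 124*(-9/83) = 18/67 - 1116/83 = -73278/5561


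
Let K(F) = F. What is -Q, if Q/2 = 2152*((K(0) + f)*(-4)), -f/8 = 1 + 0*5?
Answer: -137728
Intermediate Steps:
f = -8 (f = -8*(1 + 0*5) = -8*(1 + 0) = -8*1 = -8)
Q = 137728 (Q = 2*(2152*((0 - 8)*(-4))) = 2*(2152*(-8*(-4))) = 2*(2152*32) = 2*68864 = 137728)
-Q = -1*137728 = -137728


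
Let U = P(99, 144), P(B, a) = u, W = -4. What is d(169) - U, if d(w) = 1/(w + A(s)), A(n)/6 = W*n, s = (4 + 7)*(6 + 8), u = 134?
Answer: -472619/3527 ≈ -134.00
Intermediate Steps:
P(B, a) = 134
U = 134
s = 154 (s = 11*14 = 154)
A(n) = -24*n (A(n) = 6*(-4*n) = -24*n)
d(w) = 1/(-3696 + w) (d(w) = 1/(w - 24*154) = 1/(w - 3696) = 1/(-3696 + w))
d(169) - U = 1/(-3696 + 169) - 1*134 = 1/(-3527) - 134 = -1/3527 - 134 = -472619/3527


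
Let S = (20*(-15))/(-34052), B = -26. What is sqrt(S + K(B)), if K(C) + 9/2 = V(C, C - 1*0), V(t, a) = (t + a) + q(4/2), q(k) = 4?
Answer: I*sqrt(15216391590)/17026 ≈ 7.2451*I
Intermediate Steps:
S = 75/8513 (S = -300*(-1/34052) = 75/8513 ≈ 0.0088101)
V(t, a) = 4 + a + t (V(t, a) = (t + a) + 4 = (a + t) + 4 = 4 + a + t)
K(C) = -1/2 + 2*C (K(C) = -9/2 + (4 + (C - 1*0) + C) = -9/2 + (4 + (C + 0) + C) = -9/2 + (4 + C + C) = -9/2 + (4 + 2*C) = -1/2 + 2*C)
sqrt(S + K(B)) = sqrt(75/8513 + (-1/2 + 2*(-26))) = sqrt(75/8513 + (-1/2 - 52)) = sqrt(75/8513 - 105/2) = sqrt(-893715/17026) = I*sqrt(15216391590)/17026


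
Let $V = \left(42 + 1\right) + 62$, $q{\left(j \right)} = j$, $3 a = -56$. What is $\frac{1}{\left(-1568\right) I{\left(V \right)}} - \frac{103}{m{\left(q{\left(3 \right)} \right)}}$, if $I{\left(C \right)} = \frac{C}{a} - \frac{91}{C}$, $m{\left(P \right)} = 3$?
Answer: $- \frac{15726407}{458052} \approx -34.333$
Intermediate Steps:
$a = - \frac{56}{3}$ ($a = \frac{1}{3} \left(-56\right) = - \frac{56}{3} \approx -18.667$)
$V = 105$ ($V = 43 + 62 = 105$)
$I{\left(C \right)} = - \frac{91}{C} - \frac{3 C}{56}$ ($I{\left(C \right)} = \frac{C}{- \frac{56}{3}} - \frac{91}{C} = C \left(- \frac{3}{56}\right) - \frac{91}{C} = - \frac{3 C}{56} - \frac{91}{C} = - \frac{91}{C} - \frac{3 C}{56}$)
$\frac{1}{\left(-1568\right) I{\left(V \right)}} - \frac{103}{m{\left(q{\left(3 \right)} \right)}} = \frac{1}{\left(-1568\right) \left(- \frac{91}{105} - \frac{45}{8}\right)} - \frac{103}{3} = - \frac{1}{1568 \left(\left(-91\right) \frac{1}{105} - \frac{45}{8}\right)} - \frac{103}{3} = - \frac{1}{1568 \left(- \frac{13}{15} - \frac{45}{8}\right)} - \frac{103}{3} = - \frac{1}{1568 \left(- \frac{779}{120}\right)} - \frac{103}{3} = \left(- \frac{1}{1568}\right) \left(- \frac{120}{779}\right) - \frac{103}{3} = \frac{15}{152684} - \frac{103}{3} = - \frac{15726407}{458052}$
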